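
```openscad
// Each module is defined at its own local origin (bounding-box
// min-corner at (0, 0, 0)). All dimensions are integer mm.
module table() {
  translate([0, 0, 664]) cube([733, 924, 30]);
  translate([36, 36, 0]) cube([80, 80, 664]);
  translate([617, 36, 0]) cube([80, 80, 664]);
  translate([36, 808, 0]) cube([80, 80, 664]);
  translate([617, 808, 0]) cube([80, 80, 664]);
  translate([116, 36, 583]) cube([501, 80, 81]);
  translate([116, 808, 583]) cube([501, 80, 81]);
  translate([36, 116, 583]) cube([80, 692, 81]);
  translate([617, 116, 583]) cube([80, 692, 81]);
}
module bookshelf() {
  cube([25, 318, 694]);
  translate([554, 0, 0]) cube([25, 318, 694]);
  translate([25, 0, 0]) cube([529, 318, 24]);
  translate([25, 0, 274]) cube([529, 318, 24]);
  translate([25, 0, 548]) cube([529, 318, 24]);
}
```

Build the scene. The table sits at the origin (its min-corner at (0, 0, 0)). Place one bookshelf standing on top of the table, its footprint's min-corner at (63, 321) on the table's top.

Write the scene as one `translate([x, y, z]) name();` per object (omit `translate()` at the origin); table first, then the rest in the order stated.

table();
translate([63, 321, 694]) bookshelf();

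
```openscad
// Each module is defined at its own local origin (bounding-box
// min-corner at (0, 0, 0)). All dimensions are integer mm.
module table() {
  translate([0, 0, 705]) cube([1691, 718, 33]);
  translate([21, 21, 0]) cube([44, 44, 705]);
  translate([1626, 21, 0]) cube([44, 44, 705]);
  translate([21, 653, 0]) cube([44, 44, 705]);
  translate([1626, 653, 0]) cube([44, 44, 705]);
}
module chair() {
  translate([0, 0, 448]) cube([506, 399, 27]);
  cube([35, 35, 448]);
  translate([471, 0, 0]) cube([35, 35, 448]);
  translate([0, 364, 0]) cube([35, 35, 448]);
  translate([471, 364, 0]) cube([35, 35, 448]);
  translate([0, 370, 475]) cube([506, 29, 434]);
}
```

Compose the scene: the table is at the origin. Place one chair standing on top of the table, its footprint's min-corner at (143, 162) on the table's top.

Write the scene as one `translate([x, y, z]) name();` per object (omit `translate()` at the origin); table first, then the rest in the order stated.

table();
translate([143, 162, 738]) chair();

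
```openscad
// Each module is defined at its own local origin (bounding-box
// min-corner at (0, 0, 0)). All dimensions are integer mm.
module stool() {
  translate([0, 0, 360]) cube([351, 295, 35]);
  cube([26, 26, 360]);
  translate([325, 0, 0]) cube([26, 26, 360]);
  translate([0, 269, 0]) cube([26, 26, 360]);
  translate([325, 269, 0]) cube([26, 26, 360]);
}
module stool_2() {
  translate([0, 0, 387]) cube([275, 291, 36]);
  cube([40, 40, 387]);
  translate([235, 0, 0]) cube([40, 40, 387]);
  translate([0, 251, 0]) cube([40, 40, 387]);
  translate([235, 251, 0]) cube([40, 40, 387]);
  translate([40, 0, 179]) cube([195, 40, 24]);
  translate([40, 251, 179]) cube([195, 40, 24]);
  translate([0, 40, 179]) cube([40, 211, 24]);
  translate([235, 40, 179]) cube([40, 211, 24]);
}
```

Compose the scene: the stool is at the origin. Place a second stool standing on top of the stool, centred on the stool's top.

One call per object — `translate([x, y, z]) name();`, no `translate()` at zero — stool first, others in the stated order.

stool();
translate([38, 2, 395]) stool_2();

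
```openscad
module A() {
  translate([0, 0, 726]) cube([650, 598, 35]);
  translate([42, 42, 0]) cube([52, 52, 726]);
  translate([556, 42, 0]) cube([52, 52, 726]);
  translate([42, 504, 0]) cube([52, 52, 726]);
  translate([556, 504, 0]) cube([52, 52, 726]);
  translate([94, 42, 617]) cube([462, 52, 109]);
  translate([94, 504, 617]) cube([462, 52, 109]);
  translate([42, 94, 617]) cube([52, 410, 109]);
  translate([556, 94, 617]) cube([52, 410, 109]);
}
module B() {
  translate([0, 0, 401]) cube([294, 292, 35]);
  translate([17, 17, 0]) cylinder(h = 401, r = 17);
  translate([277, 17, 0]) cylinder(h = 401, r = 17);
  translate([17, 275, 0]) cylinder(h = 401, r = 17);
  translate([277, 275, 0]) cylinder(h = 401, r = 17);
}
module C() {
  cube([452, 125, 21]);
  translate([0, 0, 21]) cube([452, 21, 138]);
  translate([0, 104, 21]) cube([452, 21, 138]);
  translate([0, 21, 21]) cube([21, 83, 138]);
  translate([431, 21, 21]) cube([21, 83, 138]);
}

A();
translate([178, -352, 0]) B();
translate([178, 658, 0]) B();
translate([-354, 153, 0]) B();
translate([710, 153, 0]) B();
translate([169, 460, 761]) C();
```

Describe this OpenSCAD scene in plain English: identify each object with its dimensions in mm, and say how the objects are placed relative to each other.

A is a table: top 650 mm (x) × 598 mm (y), 35 mm thick, upper face at z = 761 mm, on four 52×52 mm square legs, each inset 42 mm from the nearest pair of top edges, running from z = 0 to the bottom of the top. Four apron rails, 52 mm thick and 109 mm tall, run between adjacent legs with their top edges flush with the underside of the top and their outer faces flush with the legs' outer faces.

B is a four-legged stool. The seat is 294×292 mm, 35 mm thick, top at z = 436 mm. It stands on four round legs, each 34 mm in diameter, from z = 0 to the seat underside, each leg's axis is inset half a diameter from the nearest pair of seat edges (so the leg's bounding box is flush with the corner).

C is an open-topped rectangular box: outside dimensions 452×125×159 mm, with a uniform wall and base thickness of 21 mm. The base is a full 452×125 slab on the floor; four walls sit on top of the base. The front and back walls (the −y and +y sides) span the full width; the two side walls fit between them.

Four stools sit around the table at the −y, +y, −x, +x sides. The open box is on top of the table.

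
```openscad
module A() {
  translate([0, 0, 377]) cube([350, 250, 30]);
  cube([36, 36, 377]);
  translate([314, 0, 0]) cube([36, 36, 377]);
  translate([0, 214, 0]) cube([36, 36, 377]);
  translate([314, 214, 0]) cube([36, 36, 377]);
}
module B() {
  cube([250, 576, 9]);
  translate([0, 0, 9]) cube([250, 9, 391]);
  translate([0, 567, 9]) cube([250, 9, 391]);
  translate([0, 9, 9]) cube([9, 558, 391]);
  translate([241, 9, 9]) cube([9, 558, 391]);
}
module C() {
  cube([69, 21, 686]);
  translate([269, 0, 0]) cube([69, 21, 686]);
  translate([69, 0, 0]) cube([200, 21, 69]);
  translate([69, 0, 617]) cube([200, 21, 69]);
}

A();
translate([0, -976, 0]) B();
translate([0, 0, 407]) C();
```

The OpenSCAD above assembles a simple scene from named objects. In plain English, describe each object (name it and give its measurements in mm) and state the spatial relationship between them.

A is a four-legged stool. The seat is a 350×250×30 mm slab whose top surface is at z = 407 mm; four square legs, each 36×36 mm in cross-section, run from the floor (z = 0) to the underside of the seat, each flush with a corner of the seat.

B is an open storage box with external size 250×576×400 mm and wall thickness 9 mm (the base is also 9 mm thick). The base covers the whole footprint; the four walls stand on the base, with the y-facing walls full-width and the x-facing walls fitting between their inner faces.

C is a picture frame with a 200×548 mm rectangular opening (x by z) and a uniform 69 mm border on every side. Frame depth is 21 mm along y. It is built from two vertical stiles running the full outside height and two horizontal rails spanning the gap between the stiles.

The open box is on the floor beside the stool on its −y side. The picture frame is on top of the stool.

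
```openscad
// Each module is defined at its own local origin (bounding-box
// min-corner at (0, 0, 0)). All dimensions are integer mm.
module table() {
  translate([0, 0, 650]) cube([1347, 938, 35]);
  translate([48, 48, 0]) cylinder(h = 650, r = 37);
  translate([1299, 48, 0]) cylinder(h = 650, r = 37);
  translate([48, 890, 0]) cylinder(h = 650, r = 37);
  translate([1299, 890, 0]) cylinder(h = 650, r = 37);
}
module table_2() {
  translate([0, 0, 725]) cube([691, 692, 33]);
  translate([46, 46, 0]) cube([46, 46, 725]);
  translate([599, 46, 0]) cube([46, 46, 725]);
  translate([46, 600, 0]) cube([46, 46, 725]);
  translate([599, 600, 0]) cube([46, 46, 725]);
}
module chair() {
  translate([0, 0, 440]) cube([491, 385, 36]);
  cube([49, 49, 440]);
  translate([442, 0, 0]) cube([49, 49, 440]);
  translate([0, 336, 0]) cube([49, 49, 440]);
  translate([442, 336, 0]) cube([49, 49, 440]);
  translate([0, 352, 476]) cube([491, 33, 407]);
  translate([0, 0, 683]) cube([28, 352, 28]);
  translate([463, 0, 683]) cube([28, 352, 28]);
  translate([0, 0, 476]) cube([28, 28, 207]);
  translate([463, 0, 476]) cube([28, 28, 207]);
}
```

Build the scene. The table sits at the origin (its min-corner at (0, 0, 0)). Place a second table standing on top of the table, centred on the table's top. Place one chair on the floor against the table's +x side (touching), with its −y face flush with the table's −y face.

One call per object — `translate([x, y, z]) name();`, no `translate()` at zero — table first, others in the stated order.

table();
translate([328, 123, 685]) table_2();
translate([1347, 0, 0]) chair();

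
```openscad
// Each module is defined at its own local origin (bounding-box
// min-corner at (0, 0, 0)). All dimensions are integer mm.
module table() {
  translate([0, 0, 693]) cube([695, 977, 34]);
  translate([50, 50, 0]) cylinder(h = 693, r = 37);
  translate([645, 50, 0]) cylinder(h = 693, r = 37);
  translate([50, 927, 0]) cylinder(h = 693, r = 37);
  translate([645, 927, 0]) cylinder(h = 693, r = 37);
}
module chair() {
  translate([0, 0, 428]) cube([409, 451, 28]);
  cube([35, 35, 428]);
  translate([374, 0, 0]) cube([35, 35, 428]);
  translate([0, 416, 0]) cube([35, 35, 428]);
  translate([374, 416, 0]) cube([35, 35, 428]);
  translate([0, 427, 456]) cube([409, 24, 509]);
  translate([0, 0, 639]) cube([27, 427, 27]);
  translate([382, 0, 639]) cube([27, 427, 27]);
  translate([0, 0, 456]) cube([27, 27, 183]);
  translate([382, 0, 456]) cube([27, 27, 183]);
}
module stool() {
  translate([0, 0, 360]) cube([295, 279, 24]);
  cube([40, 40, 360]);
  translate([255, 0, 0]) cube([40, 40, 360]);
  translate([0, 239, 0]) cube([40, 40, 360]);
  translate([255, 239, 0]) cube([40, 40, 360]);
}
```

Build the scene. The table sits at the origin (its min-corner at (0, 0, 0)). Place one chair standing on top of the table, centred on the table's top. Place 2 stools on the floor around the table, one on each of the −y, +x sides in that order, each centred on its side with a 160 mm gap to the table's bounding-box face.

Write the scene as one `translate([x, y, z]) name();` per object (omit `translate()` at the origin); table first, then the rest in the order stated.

table();
translate([143, 263, 727]) chair();
translate([200, -439, 0]) stool();
translate([855, 349, 0]) stool();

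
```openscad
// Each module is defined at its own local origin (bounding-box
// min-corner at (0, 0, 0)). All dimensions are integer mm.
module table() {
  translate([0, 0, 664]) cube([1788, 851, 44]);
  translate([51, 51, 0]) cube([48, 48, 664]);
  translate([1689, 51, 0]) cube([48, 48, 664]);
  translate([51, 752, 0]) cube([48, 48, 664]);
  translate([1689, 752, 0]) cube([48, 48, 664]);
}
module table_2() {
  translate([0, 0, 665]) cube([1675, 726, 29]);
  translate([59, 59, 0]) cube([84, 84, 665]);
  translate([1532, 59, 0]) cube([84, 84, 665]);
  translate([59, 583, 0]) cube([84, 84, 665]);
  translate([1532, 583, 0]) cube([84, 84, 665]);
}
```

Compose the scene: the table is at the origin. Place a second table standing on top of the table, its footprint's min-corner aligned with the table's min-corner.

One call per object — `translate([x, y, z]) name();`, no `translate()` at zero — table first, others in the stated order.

table();
translate([0, 0, 708]) table_2();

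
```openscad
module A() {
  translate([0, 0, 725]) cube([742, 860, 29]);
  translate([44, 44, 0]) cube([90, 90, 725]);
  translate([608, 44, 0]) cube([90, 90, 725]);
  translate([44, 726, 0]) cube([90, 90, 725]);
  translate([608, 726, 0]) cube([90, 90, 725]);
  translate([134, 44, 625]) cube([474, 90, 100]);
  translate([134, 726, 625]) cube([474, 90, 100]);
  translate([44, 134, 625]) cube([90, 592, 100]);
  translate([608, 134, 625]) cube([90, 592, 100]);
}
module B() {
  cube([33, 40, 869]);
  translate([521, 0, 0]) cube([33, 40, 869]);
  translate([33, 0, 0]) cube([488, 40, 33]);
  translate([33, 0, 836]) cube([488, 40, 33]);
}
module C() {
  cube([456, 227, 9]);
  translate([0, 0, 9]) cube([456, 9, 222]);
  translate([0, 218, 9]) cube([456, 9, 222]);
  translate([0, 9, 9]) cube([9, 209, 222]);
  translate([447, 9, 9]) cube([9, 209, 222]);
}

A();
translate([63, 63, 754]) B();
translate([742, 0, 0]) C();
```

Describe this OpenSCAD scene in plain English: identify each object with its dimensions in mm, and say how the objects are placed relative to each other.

A is a table with a 742×860 mm rectangular top, 29 mm thick, top surface at z = 754 mm, supported by four 90×90 mm square legs, each inset 44 mm from the nearest pair of top edges, running from the floor. Four apron rails, 90 mm thick and 100 mm tall, run between adjacent legs with their top edges flush with the underside of the top and their outer faces flush with the legs' outer faces.

B is a rectangular picture frame lying in the x–z plane (depth along y). The opening is 488 mm wide (x) by 803 mm tall (z), surrounded by a border 33 mm wide on all four sides. The frame is 40 mm deep and is made of two full-height vertical stiles with two horizontal rails fitted between them.

C is an open-topped rectangular box: outside dimensions 456×227×231 mm, with a uniform wall and base thickness of 9 mm. The base is a full 456×227 slab on the floor; four walls sit on top of the base. The front and back walls (the −y and +y sides) span the full width; the two side walls fit between them.

The picture frame is on top of the table. The open box is against the table's +x side, with their −y faces flush.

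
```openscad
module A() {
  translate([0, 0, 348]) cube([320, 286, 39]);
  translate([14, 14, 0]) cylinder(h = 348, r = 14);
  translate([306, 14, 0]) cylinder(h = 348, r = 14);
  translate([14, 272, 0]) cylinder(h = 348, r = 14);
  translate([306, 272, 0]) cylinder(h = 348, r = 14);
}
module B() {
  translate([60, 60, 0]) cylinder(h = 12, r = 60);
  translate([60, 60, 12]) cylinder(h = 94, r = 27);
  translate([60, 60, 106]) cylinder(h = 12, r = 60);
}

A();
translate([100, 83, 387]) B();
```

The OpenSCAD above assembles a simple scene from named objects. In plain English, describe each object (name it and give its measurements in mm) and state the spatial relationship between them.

A is a four-legged stool. The seat is 320×286 mm, 39 mm thick, top at z = 387 mm. It stands on four round legs, each 28 mm in diameter, from z = 0 to the seat underside, each leg's axis is inset half a diameter from the nearest pair of seat edges (so the leg's bounding box is flush with the corner).

B is a spool: two coaxial disc flanges of radius 60 mm and thickness 12 mm, joined by a core cylinder of radius 27 mm and height 94 mm. The lower flange rests on z = 0 and the three cylinders share a vertical axis.

The spool is on top of the stool, centred.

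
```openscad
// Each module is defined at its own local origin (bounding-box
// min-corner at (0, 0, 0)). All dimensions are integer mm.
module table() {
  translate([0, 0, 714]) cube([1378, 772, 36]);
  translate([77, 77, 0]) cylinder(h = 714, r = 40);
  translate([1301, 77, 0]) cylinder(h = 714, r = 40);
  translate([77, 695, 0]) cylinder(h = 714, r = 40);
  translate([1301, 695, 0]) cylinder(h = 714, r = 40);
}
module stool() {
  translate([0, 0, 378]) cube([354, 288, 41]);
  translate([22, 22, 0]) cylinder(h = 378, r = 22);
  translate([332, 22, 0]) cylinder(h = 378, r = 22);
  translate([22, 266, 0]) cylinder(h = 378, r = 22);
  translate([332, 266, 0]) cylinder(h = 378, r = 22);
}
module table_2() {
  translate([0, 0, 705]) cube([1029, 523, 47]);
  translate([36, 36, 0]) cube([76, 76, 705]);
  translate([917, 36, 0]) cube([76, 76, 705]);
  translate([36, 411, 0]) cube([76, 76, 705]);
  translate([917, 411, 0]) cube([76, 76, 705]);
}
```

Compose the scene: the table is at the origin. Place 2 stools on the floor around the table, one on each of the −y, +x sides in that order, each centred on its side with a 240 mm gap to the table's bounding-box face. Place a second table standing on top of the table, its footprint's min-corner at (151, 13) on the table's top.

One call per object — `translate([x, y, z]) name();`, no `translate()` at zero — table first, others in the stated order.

table();
translate([512, -528, 0]) stool();
translate([1618, 242, 0]) stool();
translate([151, 13, 750]) table_2();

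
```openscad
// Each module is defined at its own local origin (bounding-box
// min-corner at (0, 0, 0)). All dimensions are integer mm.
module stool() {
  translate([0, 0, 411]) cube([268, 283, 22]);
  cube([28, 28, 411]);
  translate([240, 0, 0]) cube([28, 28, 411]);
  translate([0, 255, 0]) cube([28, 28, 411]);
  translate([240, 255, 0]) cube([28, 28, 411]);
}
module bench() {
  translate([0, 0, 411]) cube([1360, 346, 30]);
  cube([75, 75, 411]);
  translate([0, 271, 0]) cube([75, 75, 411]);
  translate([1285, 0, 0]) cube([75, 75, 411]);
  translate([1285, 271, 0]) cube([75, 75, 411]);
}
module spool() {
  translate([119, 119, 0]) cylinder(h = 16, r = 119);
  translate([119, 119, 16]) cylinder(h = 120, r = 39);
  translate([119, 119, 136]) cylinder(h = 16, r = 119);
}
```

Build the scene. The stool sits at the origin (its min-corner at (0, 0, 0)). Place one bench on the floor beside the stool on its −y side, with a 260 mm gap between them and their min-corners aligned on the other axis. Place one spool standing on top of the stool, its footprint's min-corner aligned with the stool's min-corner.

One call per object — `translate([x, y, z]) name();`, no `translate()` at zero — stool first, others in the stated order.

stool();
translate([0, -606, 0]) bench();
translate([0, 0, 433]) spool();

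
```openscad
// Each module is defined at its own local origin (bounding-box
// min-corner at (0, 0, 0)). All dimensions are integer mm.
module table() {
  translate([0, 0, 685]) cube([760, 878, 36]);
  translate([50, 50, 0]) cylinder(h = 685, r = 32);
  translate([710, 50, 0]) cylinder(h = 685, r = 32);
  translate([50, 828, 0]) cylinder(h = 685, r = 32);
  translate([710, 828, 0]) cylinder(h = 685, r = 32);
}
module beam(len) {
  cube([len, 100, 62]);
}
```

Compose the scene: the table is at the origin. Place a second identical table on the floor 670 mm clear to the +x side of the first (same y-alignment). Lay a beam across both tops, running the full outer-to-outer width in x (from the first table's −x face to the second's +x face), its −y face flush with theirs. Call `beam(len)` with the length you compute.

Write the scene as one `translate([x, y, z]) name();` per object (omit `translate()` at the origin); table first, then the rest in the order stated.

table();
translate([1430, 0, 0]) table();
translate([0, 0, 721]) beam(2190);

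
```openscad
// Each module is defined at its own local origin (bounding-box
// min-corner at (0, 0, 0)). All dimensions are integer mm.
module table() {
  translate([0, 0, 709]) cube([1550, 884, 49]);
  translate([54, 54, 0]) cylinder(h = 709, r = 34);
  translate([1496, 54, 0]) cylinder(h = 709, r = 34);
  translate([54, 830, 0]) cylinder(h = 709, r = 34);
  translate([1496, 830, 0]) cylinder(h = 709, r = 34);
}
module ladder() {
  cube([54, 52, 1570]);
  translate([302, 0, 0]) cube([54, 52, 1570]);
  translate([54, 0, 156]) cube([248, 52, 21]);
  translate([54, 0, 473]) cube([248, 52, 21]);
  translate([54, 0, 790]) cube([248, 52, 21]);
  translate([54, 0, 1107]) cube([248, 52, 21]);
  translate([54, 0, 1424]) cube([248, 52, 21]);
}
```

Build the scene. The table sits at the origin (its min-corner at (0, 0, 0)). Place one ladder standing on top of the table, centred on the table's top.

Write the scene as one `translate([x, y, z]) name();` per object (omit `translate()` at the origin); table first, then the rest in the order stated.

table();
translate([597, 416, 758]) ladder();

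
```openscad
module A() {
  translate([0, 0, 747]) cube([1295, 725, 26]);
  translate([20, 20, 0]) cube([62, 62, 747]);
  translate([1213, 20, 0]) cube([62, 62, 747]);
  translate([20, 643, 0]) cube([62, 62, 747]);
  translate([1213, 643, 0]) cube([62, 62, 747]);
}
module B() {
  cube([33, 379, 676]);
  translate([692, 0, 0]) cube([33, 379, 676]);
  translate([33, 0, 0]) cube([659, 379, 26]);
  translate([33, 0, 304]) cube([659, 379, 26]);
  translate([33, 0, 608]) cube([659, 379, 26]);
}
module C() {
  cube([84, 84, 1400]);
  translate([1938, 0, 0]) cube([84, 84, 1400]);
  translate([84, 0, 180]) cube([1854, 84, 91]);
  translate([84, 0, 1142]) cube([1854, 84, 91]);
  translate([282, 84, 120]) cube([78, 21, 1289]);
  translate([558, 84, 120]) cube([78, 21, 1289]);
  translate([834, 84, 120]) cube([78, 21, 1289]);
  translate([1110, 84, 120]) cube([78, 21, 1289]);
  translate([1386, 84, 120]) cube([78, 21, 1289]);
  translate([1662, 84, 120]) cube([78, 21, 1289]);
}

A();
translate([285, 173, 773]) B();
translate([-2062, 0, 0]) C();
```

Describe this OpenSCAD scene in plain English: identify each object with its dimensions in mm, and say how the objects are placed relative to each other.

A is a rectangular dining table. The top is 1295×725×26 mm with its upper surface at z = 773 mm. It stands on four 62×62 mm square legs, each inset 20 mm from the nearest pair of top edges, running from the floor to the underside of the top.

B is a bookshelf 725 mm wide overall, 379 mm deep and 676 mm tall. The two sides are 33 mm thick vertical panels. 3 horizontal shelves of 26 mm thickness span between the inner faces of the sides; the lowest shelf sits on the floor and shelves are stacked with a clear vertical gap of 278 mm between each pair.

C is a fence section. Two 84×84 mm posts, 1400 mm tall, stand on the floor with a clear span of 1854 mm between their inner faces. Two horizontal rails of 84×91 mm section span the gap between the posts with their undersides at z = 180 mm and z = 1142 mm, flush with the posts' −y face. 6 pickets, each 78 mm wide, 21 mm thick and 1289 mm tall, are fixed to the +y face of the rails with their bottoms at z = 120 mm, evenly spaced across the span with equal gaps (rounded down to the nearest mm) at the −x end and between each pair — any rounding remainder accumulates at the +x end.

The bookshelf is on top of the table, centred. The fence section is on the floor beside the table on its −x side.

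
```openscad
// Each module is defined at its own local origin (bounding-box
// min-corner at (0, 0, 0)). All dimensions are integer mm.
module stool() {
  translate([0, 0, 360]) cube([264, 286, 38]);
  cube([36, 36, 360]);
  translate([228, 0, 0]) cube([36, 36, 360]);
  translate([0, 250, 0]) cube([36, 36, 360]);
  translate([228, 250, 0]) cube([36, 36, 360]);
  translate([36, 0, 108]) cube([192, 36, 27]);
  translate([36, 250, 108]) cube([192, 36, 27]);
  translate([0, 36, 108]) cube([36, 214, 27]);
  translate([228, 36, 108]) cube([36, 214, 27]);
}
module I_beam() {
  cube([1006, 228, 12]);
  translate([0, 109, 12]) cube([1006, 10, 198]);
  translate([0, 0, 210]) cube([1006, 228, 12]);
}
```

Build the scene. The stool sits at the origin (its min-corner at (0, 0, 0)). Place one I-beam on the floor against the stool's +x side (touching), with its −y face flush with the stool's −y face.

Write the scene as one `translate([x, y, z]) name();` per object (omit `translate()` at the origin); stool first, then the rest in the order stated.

stool();
translate([264, 0, 0]) I_beam();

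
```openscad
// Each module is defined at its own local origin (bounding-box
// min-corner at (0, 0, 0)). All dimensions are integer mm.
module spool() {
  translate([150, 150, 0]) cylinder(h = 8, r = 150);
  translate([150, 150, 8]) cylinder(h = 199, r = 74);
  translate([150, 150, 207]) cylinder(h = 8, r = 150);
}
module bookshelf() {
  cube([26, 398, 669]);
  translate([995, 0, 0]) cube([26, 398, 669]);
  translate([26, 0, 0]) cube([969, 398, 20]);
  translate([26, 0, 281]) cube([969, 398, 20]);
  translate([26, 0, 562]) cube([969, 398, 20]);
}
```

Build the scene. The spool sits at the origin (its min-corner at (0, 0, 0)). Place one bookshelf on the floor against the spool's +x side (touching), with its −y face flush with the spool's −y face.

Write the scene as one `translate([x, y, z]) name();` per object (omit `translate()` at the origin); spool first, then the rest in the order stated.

spool();
translate([300, 0, 0]) bookshelf();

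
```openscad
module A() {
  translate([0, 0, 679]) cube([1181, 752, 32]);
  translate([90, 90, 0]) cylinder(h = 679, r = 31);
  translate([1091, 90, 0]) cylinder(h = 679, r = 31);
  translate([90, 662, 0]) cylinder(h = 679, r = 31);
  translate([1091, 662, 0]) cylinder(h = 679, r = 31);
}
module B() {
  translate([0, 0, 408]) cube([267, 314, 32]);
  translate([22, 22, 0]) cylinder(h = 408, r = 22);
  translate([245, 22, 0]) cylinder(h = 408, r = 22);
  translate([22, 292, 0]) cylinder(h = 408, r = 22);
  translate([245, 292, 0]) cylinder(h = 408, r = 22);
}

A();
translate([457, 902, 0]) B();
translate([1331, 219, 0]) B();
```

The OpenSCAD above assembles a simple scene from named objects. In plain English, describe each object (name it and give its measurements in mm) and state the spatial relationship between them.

A is a table with a 1181×752 mm rectangular top, 32 mm thick, top surface at z = 711 mm, supported by four round legs of 62 mm diameter, each leg's bounding box inset 59 mm from the nearest pair of top edges, running from the floor.

B is a four-legged stool. The seat is 267×314 mm, 32 mm thick, top at z = 440 mm. It stands on four round legs, each 44 mm in diameter, from z = 0 to the seat underside, each leg's axis is inset half a diameter from the nearest pair of seat edges (so the leg's bounding box is flush with the corner).

Two stools sit around the table at the +y, +x sides.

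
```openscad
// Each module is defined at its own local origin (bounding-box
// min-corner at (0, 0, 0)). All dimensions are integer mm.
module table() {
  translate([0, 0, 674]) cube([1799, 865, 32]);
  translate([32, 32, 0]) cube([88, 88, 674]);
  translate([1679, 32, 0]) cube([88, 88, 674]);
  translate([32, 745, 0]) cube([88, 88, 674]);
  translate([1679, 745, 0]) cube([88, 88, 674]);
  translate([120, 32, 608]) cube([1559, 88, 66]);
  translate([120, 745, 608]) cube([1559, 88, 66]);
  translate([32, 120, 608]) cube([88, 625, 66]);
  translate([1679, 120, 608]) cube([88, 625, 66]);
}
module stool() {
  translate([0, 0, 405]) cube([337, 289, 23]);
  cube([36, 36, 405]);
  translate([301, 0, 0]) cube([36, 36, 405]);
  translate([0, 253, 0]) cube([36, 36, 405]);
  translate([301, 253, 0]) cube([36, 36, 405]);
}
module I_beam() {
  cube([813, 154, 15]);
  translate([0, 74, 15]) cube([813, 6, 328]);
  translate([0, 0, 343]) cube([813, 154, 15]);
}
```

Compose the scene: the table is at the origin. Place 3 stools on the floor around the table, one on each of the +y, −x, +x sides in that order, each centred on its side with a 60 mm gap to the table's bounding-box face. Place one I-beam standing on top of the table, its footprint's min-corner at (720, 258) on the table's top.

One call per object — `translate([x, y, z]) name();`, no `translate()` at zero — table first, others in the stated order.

table();
translate([731, 925, 0]) stool();
translate([-397, 288, 0]) stool();
translate([1859, 288, 0]) stool();
translate([720, 258, 706]) I_beam();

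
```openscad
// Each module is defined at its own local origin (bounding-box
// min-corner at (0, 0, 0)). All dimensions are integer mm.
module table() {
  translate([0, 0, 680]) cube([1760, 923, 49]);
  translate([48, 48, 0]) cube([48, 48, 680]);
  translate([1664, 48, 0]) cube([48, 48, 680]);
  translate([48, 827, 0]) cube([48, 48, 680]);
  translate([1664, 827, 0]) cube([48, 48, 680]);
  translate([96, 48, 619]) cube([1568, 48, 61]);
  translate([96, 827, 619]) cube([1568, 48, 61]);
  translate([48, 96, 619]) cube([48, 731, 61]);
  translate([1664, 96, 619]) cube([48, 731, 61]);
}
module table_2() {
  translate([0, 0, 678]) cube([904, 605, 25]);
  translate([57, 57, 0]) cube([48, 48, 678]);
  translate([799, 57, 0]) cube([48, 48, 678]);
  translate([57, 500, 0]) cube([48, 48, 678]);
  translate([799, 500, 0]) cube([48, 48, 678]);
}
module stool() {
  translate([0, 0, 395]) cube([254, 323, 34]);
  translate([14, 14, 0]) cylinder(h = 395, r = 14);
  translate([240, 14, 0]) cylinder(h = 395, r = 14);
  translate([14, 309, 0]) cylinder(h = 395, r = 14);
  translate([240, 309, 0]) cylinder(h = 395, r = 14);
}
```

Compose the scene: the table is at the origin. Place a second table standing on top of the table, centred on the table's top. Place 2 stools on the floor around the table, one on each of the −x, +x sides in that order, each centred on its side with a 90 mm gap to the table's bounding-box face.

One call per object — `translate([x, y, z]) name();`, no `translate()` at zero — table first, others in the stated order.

table();
translate([428, 159, 729]) table_2();
translate([-344, 300, 0]) stool();
translate([1850, 300, 0]) stool();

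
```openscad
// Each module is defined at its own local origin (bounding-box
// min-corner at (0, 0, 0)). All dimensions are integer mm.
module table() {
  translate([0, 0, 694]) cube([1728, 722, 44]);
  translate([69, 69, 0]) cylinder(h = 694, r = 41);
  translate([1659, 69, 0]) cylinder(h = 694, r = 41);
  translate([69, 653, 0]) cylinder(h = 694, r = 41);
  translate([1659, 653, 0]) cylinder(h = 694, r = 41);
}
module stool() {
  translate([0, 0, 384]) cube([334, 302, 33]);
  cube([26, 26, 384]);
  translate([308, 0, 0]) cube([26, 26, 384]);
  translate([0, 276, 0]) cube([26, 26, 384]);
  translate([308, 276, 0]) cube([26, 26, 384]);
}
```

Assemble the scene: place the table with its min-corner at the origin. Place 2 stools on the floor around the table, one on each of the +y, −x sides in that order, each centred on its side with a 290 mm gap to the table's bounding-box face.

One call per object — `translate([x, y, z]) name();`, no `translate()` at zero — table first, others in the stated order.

table();
translate([697, 1012, 0]) stool();
translate([-624, 210, 0]) stool();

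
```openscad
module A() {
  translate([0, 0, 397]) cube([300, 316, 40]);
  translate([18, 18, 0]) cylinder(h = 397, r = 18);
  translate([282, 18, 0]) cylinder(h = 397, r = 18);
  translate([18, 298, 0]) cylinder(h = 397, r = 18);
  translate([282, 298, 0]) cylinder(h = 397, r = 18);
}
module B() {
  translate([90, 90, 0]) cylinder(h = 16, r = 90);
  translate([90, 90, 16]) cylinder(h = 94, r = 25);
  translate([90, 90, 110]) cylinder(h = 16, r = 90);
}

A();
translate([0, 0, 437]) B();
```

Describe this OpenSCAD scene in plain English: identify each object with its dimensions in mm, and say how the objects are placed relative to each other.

A is a four-legged stool. The seat is a 300×316×40 mm slab whose top surface is at z = 437 mm; four round legs, each 36 mm in diameter, run from the floor (z = 0) to the underside of the seat, each leg's axis is inset half a diameter from the nearest pair of seat edges (so the leg's bounding box is flush with the corner).

B is a spool: two coaxial disc flanges of radius 90 mm and thickness 16 mm, joined by a core cylinder of radius 25 mm and height 94 mm. The lower flange rests on z = 0 and the three cylinders share a vertical axis.

The spool is on top of the stool.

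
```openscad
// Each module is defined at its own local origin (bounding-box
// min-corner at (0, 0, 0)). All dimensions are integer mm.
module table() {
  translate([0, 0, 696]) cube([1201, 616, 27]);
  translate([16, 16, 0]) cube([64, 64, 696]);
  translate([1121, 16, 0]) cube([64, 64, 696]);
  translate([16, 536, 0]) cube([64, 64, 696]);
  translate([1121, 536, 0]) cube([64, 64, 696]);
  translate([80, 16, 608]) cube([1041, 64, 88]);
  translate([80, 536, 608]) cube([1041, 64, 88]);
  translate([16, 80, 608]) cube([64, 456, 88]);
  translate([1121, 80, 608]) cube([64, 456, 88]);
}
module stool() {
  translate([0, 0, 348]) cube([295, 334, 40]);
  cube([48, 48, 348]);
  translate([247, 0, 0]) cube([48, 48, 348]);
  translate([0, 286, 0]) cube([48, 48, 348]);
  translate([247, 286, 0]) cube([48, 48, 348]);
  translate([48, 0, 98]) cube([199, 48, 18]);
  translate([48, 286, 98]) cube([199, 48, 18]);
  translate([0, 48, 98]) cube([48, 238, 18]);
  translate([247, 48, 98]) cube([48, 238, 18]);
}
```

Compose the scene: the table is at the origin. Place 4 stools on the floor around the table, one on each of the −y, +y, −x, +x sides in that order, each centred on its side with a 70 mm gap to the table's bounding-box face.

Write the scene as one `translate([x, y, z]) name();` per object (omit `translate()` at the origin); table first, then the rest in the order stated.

table();
translate([453, -404, 0]) stool();
translate([453, 686, 0]) stool();
translate([-365, 141, 0]) stool();
translate([1271, 141, 0]) stool();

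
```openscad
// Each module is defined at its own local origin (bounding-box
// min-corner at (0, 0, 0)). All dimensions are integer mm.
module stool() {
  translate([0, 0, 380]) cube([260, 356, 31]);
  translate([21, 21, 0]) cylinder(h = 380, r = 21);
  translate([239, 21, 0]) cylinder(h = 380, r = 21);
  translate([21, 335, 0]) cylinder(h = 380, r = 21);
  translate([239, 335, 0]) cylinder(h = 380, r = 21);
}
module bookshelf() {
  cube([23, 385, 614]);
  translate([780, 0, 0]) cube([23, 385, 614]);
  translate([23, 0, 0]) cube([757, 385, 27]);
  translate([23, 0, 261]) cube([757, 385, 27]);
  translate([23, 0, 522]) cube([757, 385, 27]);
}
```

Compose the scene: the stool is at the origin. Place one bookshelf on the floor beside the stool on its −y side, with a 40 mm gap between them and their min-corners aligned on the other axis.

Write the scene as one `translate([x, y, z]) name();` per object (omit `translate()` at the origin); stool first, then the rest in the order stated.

stool();
translate([0, -425, 0]) bookshelf();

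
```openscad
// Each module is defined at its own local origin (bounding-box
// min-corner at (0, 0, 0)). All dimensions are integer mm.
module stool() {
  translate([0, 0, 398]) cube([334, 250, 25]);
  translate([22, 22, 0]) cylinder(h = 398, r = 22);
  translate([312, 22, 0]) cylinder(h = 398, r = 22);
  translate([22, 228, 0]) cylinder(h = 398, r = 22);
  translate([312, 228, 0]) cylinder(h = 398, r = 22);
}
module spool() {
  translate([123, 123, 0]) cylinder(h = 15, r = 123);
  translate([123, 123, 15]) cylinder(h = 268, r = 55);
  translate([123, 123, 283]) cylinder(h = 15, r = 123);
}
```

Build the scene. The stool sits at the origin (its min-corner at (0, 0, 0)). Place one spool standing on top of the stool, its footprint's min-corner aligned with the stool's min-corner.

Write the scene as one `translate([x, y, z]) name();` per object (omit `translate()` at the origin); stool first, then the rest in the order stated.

stool();
translate([0, 0, 423]) spool();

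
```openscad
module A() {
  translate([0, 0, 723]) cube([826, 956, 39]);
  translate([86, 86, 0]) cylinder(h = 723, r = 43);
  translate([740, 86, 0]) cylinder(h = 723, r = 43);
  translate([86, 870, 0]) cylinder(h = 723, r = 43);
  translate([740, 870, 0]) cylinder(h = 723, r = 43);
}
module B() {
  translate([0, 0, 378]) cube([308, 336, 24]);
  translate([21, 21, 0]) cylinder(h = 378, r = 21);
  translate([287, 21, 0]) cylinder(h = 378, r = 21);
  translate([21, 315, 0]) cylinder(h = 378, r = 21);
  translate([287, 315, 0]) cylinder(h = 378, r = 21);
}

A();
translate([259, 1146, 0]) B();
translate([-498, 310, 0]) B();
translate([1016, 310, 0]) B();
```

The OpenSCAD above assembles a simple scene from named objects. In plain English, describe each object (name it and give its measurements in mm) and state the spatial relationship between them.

A is a table: top 826 mm (x) × 956 mm (y), 39 mm thick, upper face at z = 762 mm, on four round legs of 86 mm diameter, each leg's bounding box inset 43 mm from the nearest pair of top edges, running from z = 0 to the bottom of the top.

B is a simple wooden stool: a rectangular seat 308 mm (x) by 336 mm (y), 24 mm thick, top face at z = 402 mm, on four round legs, each 42 mm in diameter. The legs rest on z = 0, each leg's axis is inset half a diameter from the nearest pair of seat edges (so the leg's bounding box is flush with the corner).

Three stools sit around the table at the +y, −x, +x sides.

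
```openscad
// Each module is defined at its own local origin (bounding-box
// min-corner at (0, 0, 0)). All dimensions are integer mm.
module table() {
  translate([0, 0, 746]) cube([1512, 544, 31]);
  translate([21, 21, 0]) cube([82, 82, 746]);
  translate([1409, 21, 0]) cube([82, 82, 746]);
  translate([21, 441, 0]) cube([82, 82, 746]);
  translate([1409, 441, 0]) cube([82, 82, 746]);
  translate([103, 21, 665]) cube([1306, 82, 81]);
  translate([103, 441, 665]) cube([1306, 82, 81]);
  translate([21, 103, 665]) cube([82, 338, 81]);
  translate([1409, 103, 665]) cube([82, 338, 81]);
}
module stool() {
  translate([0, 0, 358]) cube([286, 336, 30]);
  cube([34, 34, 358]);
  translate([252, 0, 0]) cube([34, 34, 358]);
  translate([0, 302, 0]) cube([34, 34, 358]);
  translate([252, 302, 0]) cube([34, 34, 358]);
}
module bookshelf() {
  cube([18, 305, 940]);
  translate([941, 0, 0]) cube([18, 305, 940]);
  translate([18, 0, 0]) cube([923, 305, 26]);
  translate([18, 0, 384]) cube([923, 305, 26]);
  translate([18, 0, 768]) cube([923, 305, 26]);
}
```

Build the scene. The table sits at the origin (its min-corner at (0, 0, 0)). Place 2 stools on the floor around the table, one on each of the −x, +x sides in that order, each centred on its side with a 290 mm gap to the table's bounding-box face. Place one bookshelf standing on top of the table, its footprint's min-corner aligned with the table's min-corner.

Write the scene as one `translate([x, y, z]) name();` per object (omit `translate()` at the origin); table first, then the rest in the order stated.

table();
translate([-576, 104, 0]) stool();
translate([1802, 104, 0]) stool();
translate([0, 0, 777]) bookshelf();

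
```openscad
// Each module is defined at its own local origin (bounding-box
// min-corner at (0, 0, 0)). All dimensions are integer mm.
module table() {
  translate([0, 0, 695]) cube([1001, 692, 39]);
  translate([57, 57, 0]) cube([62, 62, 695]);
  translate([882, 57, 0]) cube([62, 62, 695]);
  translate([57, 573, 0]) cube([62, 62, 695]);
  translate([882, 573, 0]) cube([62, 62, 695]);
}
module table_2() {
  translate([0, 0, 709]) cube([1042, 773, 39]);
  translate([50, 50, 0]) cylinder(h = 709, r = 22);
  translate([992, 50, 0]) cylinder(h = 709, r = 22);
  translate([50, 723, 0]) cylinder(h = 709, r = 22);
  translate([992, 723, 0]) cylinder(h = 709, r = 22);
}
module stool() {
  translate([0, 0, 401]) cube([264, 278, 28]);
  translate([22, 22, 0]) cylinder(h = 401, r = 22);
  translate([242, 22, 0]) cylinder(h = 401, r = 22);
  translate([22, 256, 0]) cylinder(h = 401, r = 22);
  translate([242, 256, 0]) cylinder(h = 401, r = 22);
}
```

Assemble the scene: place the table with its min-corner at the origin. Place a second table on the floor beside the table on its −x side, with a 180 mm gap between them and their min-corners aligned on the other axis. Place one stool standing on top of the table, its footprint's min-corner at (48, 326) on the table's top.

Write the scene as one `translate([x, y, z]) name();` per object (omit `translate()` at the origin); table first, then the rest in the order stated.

table();
translate([-1222, 0, 0]) table_2();
translate([48, 326, 734]) stool();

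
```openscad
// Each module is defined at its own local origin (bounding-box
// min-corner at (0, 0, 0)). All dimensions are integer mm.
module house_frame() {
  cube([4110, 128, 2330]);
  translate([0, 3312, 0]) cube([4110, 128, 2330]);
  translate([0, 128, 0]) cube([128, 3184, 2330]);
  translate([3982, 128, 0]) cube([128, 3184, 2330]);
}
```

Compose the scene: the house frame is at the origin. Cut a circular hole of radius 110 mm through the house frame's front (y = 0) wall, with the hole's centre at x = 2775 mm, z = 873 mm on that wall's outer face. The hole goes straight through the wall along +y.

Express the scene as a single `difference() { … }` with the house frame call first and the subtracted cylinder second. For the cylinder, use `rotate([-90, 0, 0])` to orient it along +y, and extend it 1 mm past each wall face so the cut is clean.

difference() {
  house_frame();
  translate([2775, -1, 873]) rotate([-90, 0, 0]) cylinder(h = 130, r = 110);
}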